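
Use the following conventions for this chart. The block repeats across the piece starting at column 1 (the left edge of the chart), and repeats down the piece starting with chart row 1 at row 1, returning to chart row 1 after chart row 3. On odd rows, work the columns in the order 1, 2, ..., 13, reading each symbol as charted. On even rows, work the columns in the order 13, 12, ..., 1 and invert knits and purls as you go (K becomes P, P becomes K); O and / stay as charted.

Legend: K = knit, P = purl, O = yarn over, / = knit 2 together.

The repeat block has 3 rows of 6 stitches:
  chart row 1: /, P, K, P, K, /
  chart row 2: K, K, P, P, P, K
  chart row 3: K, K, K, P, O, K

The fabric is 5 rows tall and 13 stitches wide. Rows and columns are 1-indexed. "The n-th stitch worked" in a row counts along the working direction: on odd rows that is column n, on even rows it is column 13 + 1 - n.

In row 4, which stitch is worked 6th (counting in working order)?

For row 4: chart row = ((4-1) mod 3) + 1 = 1; this is a WS (even) row.
Chart row 1 tiled across columns 1-13: / P K P K / / P K P K / /
WS: work from column 13 back to column 1 (reverse the tiled row), swapping K<->P (O and / unchanged).
Row 4 as worked: / / P K P K / / P K P K /
Stitch 6 in working order -> K

Result:
K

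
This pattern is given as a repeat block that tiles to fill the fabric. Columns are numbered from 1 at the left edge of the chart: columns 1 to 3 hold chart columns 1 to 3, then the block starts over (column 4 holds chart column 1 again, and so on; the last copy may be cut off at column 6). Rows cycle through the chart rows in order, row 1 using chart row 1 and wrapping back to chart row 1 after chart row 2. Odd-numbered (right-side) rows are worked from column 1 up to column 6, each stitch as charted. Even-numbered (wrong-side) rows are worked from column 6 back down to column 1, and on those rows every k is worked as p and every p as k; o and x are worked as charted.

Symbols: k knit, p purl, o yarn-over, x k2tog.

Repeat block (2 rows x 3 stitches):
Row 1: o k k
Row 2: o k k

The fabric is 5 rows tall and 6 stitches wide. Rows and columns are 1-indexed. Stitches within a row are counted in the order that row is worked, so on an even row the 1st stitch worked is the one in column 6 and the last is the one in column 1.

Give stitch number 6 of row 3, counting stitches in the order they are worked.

Row 3: (3-1) mod 2 = 0, so use chart row 1. Odd row -> RS.
Chart row 1 tiled across columns 1-6: o k k o k k
RS row: no reversal, no swap; stitch n worked = column n.
Stitch 6 in working order -> k

== STITCH ==
k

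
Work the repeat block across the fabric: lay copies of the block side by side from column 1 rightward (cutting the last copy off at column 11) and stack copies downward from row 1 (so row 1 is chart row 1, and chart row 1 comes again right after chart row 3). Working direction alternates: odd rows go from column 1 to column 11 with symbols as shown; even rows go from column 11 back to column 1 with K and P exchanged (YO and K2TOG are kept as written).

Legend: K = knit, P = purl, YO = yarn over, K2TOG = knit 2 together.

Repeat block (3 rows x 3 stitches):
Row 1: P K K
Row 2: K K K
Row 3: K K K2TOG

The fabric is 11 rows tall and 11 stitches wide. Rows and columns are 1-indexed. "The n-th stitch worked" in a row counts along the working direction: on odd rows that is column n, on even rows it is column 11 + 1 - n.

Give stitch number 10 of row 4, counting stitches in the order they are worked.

Result:
P

Derivation:
Row 4: (4-1) mod 3 = 0, so use chart row 1. Even row -> WS.
Chart row 1 tiled across columns 1-11: P K K P K K P K K P K
WS: work from column 11 back to column 1 (reverse the tiled row), swapping K<->P (YO and K2TOG unchanged).
Row 4 as worked: P K P P K P P K P P K
Counting 10 along the worked row gives P.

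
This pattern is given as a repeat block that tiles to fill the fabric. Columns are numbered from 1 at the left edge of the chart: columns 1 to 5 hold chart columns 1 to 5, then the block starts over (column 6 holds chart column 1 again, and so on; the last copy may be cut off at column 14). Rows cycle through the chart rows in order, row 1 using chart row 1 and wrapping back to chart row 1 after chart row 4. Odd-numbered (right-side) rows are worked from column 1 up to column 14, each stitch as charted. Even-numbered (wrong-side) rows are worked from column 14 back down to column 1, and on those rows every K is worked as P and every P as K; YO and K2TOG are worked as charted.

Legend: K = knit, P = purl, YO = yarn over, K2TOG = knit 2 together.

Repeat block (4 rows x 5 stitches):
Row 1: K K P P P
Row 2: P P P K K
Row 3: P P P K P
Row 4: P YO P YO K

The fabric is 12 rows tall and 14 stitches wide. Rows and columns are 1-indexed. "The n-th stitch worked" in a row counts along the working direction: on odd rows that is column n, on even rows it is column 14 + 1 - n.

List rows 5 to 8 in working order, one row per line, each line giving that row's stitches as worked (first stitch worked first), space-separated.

== ROWS AS WORKED ==
K K P P P K K P P P K K P P
P K K K P P K K K P P K K K
P P P K P P P P K P P P P K
YO K YO K P YO K YO K P YO K YO K

Derivation:
Row 5: chart row 1, RS - tile across columns 1-14 and work as-is.
Row 6: chart row 2, WS - tiled (columns 1-14): P P P K K P P P K K P P P K; work from column 14 back to 1 with K<->P swapped.
Row 7: chart row 3, RS - tile across columns 1-14 and work as-is.
Row 8: chart row 4, WS - tiled (columns 1-14): P YO P YO K P YO P YO K P YO P YO; work from column 14 back to 1 with K<->P swapped.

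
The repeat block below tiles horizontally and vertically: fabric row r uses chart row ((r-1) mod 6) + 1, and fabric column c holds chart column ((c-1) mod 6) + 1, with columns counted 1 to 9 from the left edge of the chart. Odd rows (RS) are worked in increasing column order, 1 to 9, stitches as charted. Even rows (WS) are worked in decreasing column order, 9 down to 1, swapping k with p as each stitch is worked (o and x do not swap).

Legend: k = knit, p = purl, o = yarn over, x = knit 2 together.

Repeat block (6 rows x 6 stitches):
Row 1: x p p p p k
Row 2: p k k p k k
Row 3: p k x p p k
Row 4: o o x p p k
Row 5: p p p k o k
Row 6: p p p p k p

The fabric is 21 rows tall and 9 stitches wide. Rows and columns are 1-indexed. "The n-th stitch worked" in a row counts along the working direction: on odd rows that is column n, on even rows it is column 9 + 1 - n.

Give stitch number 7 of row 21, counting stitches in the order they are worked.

Row 21 uses chart row ((21-1) mod 6)+1 = 3. Row 21 is odd, so RS.
Chart row 3 tiled across columns 1-9: p k x p p k p k x
Right side: take the tiled row as-is (worked left to right from column 1).
Stitch 7 in working order -> p

Result:
p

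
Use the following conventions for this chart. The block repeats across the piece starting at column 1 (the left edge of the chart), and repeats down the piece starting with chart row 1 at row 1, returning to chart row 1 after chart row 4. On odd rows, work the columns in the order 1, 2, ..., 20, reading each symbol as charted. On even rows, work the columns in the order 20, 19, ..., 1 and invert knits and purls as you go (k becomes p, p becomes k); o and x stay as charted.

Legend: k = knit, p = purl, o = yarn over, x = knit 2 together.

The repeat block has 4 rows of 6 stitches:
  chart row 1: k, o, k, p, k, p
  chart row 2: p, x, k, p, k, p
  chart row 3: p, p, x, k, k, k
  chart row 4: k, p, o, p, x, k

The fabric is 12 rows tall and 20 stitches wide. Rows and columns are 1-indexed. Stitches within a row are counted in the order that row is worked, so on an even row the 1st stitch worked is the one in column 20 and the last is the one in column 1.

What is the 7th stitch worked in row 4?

Row 4: (4-1) mod 4 = 3, so use chart row 4. Even row -> WS.
Chart row 4 tiled across columns 1-20: k p o p x k k p o p x k k p o p x k k p
WS row: flip the tiled sequence (start at column 20) and apply k<->p; o and x stay.
Row 4 as worked: k p p x k o k p p x k o k p p x k o k p
Counting 7 along the worked row gives k.

Result:
k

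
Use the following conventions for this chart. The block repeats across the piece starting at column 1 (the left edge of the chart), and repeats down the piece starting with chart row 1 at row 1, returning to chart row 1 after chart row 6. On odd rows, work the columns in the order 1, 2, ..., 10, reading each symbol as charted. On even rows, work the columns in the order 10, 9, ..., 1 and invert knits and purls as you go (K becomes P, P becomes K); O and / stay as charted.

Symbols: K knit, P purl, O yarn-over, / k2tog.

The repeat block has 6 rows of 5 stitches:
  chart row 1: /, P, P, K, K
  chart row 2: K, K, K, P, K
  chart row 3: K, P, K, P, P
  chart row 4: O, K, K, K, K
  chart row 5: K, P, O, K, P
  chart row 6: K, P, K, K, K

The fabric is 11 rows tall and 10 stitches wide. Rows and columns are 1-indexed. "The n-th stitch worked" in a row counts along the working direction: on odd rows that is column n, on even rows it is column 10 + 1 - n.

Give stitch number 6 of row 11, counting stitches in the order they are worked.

Row 11: (11-1) mod 6 = 4, so use chart row 5. Odd row -> RS.
Chart row 5 tiled across columns 1-10: K P O K P K P O K P
Right side: take the tiled row as-is (worked left to right from column 1).
The 6th stitch worked is K.

Result:
K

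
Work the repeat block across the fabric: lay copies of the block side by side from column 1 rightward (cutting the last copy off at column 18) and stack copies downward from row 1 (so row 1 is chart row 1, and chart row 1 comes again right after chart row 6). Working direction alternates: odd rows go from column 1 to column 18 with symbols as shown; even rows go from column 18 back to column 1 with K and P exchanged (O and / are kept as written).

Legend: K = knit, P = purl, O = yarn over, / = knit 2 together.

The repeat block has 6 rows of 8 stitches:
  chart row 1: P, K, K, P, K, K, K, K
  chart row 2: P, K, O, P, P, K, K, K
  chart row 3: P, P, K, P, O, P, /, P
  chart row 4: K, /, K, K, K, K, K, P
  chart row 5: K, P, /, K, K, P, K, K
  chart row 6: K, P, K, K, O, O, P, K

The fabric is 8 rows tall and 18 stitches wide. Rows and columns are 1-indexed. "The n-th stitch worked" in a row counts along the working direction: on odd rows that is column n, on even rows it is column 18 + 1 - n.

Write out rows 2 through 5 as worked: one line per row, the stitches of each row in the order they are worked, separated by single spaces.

Row 2: chart row 2, WS - tiled (columns 1-18): P K O P P K K K P K O P P K K K P K; work from column 18 back to 1 with K<->P swapped.
Row 3: chart row 3, RS - tile across columns 1-18 and work as-is.
Row 4: chart row 4, WS - tiled (columns 1-18): K / K K K K K P K / K K K K K P K /; work from column 18 back to 1 with K<->P swapped.
Row 5: chart row 5, RS - tile across columns 1-18 and work as-is.

Result:
P K P P P K K O P K P P P K K O P K
P P K P O P / P P P K P O P / P P P
/ P K P P P P P / P K P P P P P / P
K P / K K P K K K P / K K P K K K P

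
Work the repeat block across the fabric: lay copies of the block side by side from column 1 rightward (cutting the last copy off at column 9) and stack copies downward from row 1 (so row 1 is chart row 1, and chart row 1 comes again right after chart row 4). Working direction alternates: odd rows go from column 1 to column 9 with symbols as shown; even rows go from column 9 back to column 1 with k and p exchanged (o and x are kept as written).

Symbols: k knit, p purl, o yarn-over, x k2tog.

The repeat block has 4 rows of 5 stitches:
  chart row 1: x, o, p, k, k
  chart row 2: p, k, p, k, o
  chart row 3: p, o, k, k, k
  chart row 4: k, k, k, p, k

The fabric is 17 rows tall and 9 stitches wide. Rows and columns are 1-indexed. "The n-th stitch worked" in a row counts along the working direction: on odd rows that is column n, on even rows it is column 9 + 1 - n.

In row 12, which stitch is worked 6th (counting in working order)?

Stitch:
k

Derivation:
Row 12: (12-1) mod 4 = 3, so use chart row 4. Even row -> WS.
Chart row 4 tiled across columns 1-9: k k k p k k k k p
WS row: flip the tiled sequence (start at column 9) and apply k<->p; o and x stay.
Row 12 as worked: k p p p p k p p p
Counting 6 along the worked row gives k.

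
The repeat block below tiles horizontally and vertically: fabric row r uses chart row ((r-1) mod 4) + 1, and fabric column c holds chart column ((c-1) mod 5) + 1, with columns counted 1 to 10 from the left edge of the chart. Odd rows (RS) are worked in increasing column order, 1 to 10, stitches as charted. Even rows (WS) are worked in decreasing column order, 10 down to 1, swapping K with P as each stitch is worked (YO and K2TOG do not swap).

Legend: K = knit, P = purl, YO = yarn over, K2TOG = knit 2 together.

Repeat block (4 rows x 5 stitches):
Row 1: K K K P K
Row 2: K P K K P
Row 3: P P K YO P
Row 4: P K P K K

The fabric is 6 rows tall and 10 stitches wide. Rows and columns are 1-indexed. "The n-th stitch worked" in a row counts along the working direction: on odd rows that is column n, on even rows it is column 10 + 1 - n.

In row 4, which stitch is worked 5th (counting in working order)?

For row 4: chart row = ((4-1) mod 4) + 1 = 4; this is a WS (even) row.
Chart row 4 tiled across columns 1-10: P K P K K P K P K K
WS: work from column 10 back to column 1 (reverse the tiled row), swapping K<->P (YO and K2TOG unchanged).
Row 4 as worked: P P K P K P P K P K
Stitch 5 in working order -> K

Stitch:
K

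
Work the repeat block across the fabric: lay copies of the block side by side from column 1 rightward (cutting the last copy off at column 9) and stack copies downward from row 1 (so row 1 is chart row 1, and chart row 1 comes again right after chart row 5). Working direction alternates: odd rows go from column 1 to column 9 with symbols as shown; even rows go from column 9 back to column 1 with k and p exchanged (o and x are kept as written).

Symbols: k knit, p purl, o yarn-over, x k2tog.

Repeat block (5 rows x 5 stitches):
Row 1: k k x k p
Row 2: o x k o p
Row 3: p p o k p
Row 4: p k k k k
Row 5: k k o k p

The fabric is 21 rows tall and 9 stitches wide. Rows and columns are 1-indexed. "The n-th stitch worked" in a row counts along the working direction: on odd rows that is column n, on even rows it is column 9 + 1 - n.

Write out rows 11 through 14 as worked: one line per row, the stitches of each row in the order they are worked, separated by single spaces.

Rows as worked:
k k x k p k k x k
o p x o k o p x o
p p o k p p p o k
p p p k p p p p k

Derivation:
Row 11: chart row 1, RS - tile across columns 1-9 and work as-is.
Row 12: chart row 2, WS - tiled (columns 1-9): o x k o p o x k o; work from column 9 back to 1 with k<->p swapped.
Row 13: chart row 3, RS - tile across columns 1-9 and work as-is.
Row 14: chart row 4, WS - tiled (columns 1-9): p k k k k p k k k; work from column 9 back to 1 with k<->p swapped.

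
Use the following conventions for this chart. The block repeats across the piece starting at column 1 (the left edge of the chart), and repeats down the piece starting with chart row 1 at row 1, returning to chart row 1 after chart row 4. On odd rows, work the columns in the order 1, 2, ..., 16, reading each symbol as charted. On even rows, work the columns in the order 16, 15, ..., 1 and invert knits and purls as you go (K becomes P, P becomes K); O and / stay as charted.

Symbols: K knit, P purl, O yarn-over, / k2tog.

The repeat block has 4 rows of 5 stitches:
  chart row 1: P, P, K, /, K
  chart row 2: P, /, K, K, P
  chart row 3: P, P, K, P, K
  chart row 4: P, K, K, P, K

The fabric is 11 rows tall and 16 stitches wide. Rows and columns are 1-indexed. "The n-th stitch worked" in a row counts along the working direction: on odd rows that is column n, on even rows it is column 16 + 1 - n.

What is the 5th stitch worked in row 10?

Row 10: (10-1) mod 4 = 1, so use chart row 2. Even row -> WS.
Chart row 2 tiled across columns 1-16: P / K K P P / K K P P / K K P P
Wrong side: read the tiled row from column 16 down to 1 and exchange K with P (leave O, /).
Row 10 as worked: K K P P / K K P P / K K P P / K
Counting 5 along the worked row gives /.

Stitch:
/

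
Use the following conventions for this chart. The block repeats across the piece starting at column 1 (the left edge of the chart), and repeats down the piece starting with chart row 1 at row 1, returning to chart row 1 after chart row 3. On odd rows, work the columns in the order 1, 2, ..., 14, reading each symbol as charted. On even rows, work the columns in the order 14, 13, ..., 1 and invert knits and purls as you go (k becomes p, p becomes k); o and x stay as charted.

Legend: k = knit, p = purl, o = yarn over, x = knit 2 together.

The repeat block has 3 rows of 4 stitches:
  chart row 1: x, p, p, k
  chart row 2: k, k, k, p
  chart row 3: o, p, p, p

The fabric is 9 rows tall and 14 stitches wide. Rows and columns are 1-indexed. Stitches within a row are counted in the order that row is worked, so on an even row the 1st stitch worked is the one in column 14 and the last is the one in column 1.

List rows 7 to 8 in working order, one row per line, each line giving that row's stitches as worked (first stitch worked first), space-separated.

== ROWS AS WORKED ==
x p p k x p p k x p p k x p
p p k p p p k p p p k p p p

Derivation:
Row 7: chart row 1, RS - tile across columns 1-14 and work as-is.
Row 8: chart row 2, WS - tiled (columns 1-14): k k k p k k k p k k k p k k; work from column 14 back to 1 with k<->p swapped.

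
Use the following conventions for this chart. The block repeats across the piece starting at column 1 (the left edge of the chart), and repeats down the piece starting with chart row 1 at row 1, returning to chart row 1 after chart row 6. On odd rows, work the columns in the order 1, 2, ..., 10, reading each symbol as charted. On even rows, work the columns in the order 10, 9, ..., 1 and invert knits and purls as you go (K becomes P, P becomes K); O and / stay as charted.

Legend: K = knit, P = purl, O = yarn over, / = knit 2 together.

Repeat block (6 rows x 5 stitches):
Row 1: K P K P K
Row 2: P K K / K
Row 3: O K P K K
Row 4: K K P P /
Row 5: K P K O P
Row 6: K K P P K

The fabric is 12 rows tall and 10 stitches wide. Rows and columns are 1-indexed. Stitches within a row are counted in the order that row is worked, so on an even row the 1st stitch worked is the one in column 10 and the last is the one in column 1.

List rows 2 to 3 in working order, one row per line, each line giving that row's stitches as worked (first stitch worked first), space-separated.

== ROWS AS WORKED ==
P / P P K P / P P K
O K P K K O K P K K

Derivation:
Row 2: chart row 2, WS - tiled (columns 1-10): P K K / K P K K / K; work from column 10 back to 1 with K<->P swapped.
Row 3: chart row 3, RS - tile across columns 1-10 and work as-is.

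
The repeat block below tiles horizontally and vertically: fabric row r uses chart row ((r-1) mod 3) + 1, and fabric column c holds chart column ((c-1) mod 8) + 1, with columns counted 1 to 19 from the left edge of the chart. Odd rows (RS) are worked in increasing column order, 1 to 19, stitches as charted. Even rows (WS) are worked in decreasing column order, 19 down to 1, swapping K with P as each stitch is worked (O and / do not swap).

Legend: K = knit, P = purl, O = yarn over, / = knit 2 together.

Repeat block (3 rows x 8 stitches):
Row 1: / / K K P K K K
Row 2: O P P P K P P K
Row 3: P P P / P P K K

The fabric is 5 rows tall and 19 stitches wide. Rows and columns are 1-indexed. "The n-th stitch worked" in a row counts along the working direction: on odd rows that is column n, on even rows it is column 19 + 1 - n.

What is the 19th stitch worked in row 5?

Result:
P

Derivation:
For row 5: chart row = ((5-1) mod 3) + 1 = 2; this is a RS (odd) row.
Chart row 2 tiled across columns 1-19: O P P P K P P K O P P P K P P K O P P
Right side: take the tiled row as-is (worked left to right from column 1).
Counting 19 along the worked row gives P.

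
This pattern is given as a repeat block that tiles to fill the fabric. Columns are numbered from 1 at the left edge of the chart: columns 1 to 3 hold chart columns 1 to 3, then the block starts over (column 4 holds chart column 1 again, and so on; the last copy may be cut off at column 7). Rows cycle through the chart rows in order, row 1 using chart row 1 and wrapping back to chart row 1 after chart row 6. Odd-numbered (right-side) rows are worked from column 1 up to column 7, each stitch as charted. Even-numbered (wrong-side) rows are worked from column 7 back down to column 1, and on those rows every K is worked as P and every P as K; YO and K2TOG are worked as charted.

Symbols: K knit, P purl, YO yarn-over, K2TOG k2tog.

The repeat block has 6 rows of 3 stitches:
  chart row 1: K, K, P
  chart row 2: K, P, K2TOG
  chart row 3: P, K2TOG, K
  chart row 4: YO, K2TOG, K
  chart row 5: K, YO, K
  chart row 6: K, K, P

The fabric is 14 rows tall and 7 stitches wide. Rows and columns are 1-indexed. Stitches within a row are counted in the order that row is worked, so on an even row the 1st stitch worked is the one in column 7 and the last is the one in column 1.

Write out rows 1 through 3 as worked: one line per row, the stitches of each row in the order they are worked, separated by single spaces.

Row 1: chart row 1, RS - tile across columns 1-7 and work as-is.
Row 2: chart row 2, WS - tiled (columns 1-7): K P K2TOG K P K2TOG K; work from column 7 back to 1 with K<->P swapped.
Row 3: chart row 3, RS - tile across columns 1-7 and work as-is.

Result:
K K P K K P K
P K2TOG K P K2TOG K P
P K2TOG K P K2TOG K P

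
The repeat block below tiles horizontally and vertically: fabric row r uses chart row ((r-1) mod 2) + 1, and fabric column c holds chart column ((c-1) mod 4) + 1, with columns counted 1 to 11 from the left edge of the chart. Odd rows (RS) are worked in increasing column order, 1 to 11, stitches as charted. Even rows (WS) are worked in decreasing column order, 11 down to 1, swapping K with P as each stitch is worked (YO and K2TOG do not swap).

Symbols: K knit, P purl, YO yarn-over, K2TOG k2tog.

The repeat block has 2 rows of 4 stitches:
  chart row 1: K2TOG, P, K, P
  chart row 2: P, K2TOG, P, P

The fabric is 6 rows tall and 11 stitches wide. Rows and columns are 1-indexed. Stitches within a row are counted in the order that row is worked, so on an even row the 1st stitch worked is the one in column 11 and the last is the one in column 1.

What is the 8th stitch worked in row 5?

Row 5: (5-1) mod 2 = 0, so use chart row 1. Odd row -> RS.
Chart row 1 tiled across columns 1-11: K2TOG P K P K2TOG P K P K2TOG P K
RS: work column 1 to column 11, symbols as charted — the tiled row is the row as worked.
The 8th stitch worked is P.

Stitch:
P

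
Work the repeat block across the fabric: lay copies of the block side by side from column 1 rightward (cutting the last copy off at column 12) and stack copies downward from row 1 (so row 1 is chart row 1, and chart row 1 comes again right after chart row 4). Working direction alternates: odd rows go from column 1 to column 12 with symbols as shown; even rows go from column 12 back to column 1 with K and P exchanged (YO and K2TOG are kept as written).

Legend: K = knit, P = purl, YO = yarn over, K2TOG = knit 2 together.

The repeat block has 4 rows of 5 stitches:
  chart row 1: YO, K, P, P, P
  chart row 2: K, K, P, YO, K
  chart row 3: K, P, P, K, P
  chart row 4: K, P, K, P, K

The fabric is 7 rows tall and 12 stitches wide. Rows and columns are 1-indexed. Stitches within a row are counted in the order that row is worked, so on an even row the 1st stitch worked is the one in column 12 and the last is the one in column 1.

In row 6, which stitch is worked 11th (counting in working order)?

Row 6 uses chart row ((6-1) mod 4)+1 = 2. Row 6 is even, so WS.
Chart row 2 tiled across columns 1-12: K K P YO K K K P YO K K K
WS: work from column 12 back to column 1 (reverse the tiled row), swapping K<->P (YO and K2TOG unchanged).
Row 6 as worked: P P P YO K P P P YO K P P
Counting 11 along the worked row gives P.

Stitch:
P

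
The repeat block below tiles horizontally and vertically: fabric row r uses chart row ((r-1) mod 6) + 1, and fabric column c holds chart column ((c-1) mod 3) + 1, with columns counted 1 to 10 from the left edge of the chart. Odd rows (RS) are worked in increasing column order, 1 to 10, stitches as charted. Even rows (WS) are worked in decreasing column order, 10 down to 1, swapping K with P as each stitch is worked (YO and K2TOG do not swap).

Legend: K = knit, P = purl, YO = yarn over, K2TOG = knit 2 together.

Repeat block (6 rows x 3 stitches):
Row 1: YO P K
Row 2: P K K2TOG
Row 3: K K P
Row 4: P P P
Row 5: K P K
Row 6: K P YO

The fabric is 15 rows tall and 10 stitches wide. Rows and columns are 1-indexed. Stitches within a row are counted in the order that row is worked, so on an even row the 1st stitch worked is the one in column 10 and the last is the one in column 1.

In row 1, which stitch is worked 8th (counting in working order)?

For row 1: chart row = ((1-1) mod 6) + 1 = 1; this is a RS (odd) row.
Chart row 1 tiled across columns 1-10: YO P K YO P K YO P K YO
RS row: no reversal, no swap; stitch n worked = column n.
Counting 8 along the worked row gives P.

Result:
P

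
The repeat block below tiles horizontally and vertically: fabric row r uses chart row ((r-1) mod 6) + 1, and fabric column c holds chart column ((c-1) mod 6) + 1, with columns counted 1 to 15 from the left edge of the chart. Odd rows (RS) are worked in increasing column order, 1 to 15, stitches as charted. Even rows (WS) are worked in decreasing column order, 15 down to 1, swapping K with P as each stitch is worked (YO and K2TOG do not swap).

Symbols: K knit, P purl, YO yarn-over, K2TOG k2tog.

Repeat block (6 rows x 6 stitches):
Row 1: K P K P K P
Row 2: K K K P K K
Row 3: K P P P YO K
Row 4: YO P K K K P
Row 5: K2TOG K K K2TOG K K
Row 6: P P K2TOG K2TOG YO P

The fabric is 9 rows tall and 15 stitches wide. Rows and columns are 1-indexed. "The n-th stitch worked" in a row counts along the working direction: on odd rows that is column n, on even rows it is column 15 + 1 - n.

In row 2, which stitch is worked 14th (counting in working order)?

Row 2 uses chart row ((2-1) mod 6)+1 = 2. Row 2 is even, so WS.
Chart row 2 tiled across columns 1-15: K K K P K K K K K P K K K K K
Wrong side: read the tiled row from column 15 down to 1 and exchange K with P (leave YO, K2TOG).
Row 2 as worked: P P P P P K P P P P P K P P P
Counting 14 along the worked row gives P.

Stitch:
P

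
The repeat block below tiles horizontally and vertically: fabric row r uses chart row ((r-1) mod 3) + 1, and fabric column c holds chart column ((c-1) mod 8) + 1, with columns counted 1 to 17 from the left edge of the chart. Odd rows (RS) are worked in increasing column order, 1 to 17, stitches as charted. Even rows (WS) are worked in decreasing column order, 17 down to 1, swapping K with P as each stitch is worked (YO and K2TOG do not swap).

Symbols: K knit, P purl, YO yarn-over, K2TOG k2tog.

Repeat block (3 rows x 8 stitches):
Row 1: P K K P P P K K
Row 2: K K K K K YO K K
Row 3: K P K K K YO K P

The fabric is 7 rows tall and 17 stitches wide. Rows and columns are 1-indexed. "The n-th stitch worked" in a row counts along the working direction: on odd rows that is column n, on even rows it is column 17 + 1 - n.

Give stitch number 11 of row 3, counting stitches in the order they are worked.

Row 3: (3-1) mod 3 = 2, so use chart row 3. Odd row -> RS.
Chart row 3 tiled across columns 1-17: K P K K K YO K P K P K K K YO K P K
Right side: take the tiled row as-is (worked left to right from column 1).
Counting 11 along the worked row gives K.

Result:
K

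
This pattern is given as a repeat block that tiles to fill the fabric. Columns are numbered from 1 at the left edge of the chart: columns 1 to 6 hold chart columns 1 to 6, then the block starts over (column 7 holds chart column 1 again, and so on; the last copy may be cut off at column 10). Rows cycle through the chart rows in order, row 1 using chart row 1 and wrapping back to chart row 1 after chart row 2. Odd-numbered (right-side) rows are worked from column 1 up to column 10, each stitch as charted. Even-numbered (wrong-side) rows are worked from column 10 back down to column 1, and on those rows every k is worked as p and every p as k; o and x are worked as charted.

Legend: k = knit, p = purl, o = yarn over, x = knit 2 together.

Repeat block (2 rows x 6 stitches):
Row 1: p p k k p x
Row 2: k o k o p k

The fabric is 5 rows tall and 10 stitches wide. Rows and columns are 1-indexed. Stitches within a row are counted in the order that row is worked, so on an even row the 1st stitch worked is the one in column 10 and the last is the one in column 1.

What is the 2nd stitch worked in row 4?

Row 4 uses chart row ((4-1) mod 2)+1 = 2. Row 4 is even, so WS.
Chart row 2 tiled across columns 1-10: k o k o p k k o k o
WS row: flip the tiled sequence (start at column 10) and apply k<->p; o and x stay.
Row 4 as worked: o p o p p k o p o p
Counting 2 along the worked row gives p.

Result:
p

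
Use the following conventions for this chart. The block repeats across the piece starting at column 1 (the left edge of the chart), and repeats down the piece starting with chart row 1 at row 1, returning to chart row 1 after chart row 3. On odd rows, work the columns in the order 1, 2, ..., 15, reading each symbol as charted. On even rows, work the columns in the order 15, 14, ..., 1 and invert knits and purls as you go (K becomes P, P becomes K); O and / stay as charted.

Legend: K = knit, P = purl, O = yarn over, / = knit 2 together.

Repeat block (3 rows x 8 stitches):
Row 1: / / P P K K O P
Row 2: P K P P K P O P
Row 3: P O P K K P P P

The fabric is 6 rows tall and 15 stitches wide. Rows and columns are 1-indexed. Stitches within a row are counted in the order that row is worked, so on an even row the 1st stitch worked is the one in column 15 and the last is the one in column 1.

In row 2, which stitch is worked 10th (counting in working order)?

Row 2 uses chart row ((2-1) mod 3)+1 = 2. Row 2 is even, so WS.
Chart row 2 tiled across columns 1-15: P K P P K P O P P K P P K P O
WS: work from column 15 back to column 1 (reverse the tiled row), swapping K<->P (O and / unchanged).
Row 2 as worked: O K P K K P K K O K P K K P K
Stitch 10 in working order -> K

Stitch:
K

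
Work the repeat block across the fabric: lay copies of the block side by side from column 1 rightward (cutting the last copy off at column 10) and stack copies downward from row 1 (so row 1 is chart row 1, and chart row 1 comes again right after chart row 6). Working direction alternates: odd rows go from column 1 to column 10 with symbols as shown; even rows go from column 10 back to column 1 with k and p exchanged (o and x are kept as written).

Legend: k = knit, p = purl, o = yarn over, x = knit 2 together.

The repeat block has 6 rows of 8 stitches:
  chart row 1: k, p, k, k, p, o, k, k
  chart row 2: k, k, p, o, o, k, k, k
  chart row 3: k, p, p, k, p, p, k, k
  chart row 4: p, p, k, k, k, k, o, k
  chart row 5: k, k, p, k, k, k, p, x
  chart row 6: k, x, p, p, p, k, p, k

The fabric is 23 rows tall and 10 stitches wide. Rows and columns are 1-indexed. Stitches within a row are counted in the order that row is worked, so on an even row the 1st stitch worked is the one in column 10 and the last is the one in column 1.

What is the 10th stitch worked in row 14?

For row 14: chart row = ((14-1) mod 6) + 1 = 2; this is a WS (even) row.
Chart row 2 tiled across columns 1-10: k k p o o k k k k k
Wrong side: read the tiled row from column 10 down to 1 and exchange k with p (leave o, x).
Row 14 as worked: p p p p p o o k p p
The 10th stitch worked is p.

Stitch:
p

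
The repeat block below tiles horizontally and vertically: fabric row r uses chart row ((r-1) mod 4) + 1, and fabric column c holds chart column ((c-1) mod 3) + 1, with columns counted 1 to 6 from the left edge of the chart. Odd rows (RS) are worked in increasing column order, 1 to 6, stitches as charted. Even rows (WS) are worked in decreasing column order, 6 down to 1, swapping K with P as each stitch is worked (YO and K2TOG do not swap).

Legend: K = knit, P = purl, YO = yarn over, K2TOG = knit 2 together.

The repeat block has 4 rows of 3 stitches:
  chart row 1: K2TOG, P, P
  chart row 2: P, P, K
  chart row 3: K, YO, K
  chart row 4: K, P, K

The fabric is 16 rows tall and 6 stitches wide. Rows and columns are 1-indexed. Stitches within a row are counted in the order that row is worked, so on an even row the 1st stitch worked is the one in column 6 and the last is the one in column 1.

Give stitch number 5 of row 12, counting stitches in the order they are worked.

Row 12 uses chart row ((12-1) mod 4)+1 = 4. Row 12 is even, so WS.
Chart row 4 tiled across columns 1-6: K P K K P K
WS: work from column 6 back to column 1 (reverse the tiled row), swapping K<->P (YO and K2TOG unchanged).
Row 12 as worked: P K P P K P
Stitch 5 in working order -> K

Result:
K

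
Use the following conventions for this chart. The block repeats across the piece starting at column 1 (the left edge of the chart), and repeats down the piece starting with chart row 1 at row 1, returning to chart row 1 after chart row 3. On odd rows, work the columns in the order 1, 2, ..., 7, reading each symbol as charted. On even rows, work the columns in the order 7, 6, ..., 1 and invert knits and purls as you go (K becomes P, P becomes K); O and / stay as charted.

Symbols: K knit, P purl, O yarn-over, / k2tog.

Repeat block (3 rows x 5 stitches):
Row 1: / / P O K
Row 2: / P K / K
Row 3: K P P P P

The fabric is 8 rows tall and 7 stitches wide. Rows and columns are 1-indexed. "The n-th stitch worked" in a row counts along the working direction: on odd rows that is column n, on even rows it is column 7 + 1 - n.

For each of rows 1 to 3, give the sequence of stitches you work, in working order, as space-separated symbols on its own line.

Row 1: chart row 1, RS - tile across columns 1-7 and work as-is.
Row 2: chart row 2, WS - tiled (columns 1-7): / P K / K / P; work from column 7 back to 1 with K<->P swapped.
Row 3: chart row 3, RS - tile across columns 1-7 and work as-is.

== ROWS AS WORKED ==
/ / P O K / /
K / P / P K /
K P P P P K P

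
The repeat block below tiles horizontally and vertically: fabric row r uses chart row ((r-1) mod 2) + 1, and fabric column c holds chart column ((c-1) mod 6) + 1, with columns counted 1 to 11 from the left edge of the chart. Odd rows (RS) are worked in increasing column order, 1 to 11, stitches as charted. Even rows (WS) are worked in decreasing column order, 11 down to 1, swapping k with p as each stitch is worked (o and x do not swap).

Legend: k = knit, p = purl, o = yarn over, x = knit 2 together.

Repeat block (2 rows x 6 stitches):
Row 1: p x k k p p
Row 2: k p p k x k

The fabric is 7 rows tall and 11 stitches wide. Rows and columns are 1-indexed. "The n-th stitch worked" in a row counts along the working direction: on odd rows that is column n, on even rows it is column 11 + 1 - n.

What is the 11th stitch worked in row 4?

Result:
p

Derivation:
For row 4: chart row = ((4-1) mod 2) + 1 = 2; this is a WS (even) row.
Chart row 2 tiled across columns 1-11: k p p k x k k p p k x
Wrong side: read the tiled row from column 11 down to 1 and exchange k with p (leave o, x).
Row 4 as worked: x p k k p p x p k k p
Stitch 11 in working order -> p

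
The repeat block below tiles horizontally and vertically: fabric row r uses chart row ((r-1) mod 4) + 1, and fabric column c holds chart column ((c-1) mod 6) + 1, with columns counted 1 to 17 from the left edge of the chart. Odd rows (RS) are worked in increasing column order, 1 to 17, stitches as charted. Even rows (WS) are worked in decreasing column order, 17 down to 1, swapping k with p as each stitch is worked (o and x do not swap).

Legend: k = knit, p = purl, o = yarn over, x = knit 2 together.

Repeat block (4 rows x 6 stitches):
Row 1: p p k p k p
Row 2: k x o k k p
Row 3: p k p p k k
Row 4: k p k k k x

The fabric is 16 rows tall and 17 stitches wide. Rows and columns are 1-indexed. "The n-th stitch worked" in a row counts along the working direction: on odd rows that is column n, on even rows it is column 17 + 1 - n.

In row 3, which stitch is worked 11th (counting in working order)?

Row 3: (3-1) mod 4 = 2, so use chart row 3. Odd row -> RS.
Chart row 3 tiled across columns 1-17: p k p p k k p k p p k k p k p p k
Right side: take the tiled row as-is (worked left to right from column 1).
Counting 11 along the worked row gives k.

Result:
k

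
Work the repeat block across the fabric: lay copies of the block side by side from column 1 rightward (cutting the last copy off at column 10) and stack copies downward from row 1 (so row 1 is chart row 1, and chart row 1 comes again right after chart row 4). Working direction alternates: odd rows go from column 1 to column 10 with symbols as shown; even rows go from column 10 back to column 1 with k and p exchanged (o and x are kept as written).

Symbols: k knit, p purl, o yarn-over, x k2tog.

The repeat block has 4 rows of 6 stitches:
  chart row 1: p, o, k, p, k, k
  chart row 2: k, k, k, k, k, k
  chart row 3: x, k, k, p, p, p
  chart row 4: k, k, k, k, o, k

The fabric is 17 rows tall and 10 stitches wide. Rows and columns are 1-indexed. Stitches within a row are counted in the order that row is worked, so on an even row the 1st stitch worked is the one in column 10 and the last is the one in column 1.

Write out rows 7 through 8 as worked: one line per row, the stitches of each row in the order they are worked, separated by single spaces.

Rows as worked:
x k k p p p x k k p
p p p p p o p p p p

Derivation:
Row 7: chart row 3, RS - tile across columns 1-10 and work as-is.
Row 8: chart row 4, WS - tiled (columns 1-10): k k k k o k k k k k; work from column 10 back to 1 with k<->p swapped.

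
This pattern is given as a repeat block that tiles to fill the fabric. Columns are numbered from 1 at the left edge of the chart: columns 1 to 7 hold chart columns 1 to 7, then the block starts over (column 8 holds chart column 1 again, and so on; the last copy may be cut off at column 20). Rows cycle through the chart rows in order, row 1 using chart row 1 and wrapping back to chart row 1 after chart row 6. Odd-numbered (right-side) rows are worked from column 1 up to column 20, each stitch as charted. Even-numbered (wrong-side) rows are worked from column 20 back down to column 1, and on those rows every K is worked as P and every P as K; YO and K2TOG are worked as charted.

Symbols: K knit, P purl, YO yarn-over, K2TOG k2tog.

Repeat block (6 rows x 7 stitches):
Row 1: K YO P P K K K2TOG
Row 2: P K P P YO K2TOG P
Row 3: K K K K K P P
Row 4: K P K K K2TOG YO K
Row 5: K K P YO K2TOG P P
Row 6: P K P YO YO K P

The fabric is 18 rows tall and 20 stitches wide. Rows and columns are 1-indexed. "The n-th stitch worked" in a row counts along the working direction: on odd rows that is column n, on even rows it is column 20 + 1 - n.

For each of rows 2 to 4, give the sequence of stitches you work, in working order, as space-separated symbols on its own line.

Row 2: chart row 2, WS - tiled (columns 1-20): P K P P YO K2TOG P P K P P YO K2TOG P P K P P YO K2TOG; work from column 20 back to 1 with K<->P swapped.
Row 3: chart row 3, RS - tile across columns 1-20 and work as-is.
Row 4: chart row 4, WS - tiled (columns 1-20): K P K K K2TOG YO K K P K K K2TOG YO K K P K K K2TOG YO; work from column 20 back to 1 with K<->P swapped.

Result:
K2TOG YO K K P K K K2TOG YO K K P K K K2TOG YO K K P K
K K K K K P P K K K K K P P K K K K K P
YO K2TOG P P K P P YO K2TOG P P K P P YO K2TOG P P K P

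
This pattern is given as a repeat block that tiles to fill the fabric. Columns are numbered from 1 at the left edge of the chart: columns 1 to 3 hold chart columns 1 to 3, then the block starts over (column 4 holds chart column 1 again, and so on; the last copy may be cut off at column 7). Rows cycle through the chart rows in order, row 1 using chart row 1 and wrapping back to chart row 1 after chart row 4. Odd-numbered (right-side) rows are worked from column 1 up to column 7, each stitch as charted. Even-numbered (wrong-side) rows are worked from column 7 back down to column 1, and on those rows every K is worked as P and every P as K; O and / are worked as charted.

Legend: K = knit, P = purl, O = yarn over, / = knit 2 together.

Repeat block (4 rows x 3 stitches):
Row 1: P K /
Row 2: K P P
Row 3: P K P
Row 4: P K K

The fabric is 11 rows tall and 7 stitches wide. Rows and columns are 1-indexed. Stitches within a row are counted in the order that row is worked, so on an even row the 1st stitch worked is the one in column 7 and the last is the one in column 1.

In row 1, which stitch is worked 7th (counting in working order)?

Row 1 uses chart row ((1-1) mod 4)+1 = 1. Row 1 is odd, so RS.
Chart row 1 tiled across columns 1-7: P K / P K / P
Right side: take the tiled row as-is (worked left to right from column 1).
Stitch 7 in working order -> P

Stitch:
P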